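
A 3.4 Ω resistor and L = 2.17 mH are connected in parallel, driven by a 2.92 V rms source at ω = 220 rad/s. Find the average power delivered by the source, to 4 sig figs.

X_L = ωL = 0.4774 Ω
Parallel: admittances add. Y = 1/R + 1/(jωL)
Y = (0.2941 − j2.095) S
|Y| = 2.115 S → |Z| = 1/|Y| = 0.4728 Ω, ∠Z = −∠Y = 82.01°
I = V/|Z| = 6.176 A
P = VI cos φ = 2.92 × 6.176 × cos(82.01°) = 2.508 W

2.508 W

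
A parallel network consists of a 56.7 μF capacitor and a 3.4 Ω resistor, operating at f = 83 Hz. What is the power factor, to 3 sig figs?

ω = 2πf = 521.5 rad/s
X_C = 1/(ωC) = 33.8 Ω
Parallel: admittances add. Y = 1/R + jωC
Y = (0.294 + j0.0296) S
|Y| = 0.296 S → |Z| = 1/|Y| = 3.38 Ω, ∠Z = −∠Y = -5.74°
cos φ = cos(-5.74°) = 0.995

0.995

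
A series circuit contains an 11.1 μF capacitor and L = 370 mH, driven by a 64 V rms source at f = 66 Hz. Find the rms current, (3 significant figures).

1.00 A

ω = 2πf = 414.7 rad/s
X_L = ωL = 153 Ω
X_C = 1/(ωC) = 217 Ω
Net reactance X = X_L − X_C = -63.8 Ω
Z = − j63.8 Ω
|Z| = √(0² + 63.8²) = 63.8 Ω
I = V/|Z| = 64/63.8 = 1.00 A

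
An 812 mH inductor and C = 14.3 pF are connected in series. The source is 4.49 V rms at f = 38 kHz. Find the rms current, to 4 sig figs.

ω = 2πf = 238800 rad/s
X_L = ωL = 193900 Ω
X_C = 1/(ωC) = 292900 Ω
Net reactance X = X_L − X_C = -99010 Ω
Z = − j99010 Ω
|Z| = √(0² + 99010²) = 99010 Ω
I = V/|Z| = 4.49/99010 = 45.35 μA

45.35 μA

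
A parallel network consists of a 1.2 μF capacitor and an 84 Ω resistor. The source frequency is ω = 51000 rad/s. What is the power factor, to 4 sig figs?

0.1909

X_C = 1/(ωC) = 16.34 Ω
Parallel: admittances add. Y = 1/R + jωC
Y = (0.01190 + j0.06120) S
|Y| = 0.06235 S → |Z| = 1/|Y| = 16.04 Ω, ∠Z = −∠Y = -78.99°
cos φ = cos(-78.99°) = 0.1909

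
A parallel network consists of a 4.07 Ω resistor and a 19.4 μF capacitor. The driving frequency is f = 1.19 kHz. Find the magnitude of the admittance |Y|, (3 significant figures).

285 mS

ω = 2πf = 7477 rad/s
X_C = 1/(ωC) = 6.89 Ω
Parallel: admittances add. Y = 1/R + jωC
Y = (0.246 + j0.145) S
|Y| = 0.285 S → |Z| = 1/|Y| = 3.50 Ω, ∠Z = −∠Y = -30.6°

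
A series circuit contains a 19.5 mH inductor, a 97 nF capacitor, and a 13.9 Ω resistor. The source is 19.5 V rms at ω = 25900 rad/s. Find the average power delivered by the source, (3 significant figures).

454 mW

X_L = ωL = 505 Ω
X_C = 1/(ωC) = 398 Ω
Net reactance X = X_L − X_C = 107 Ω
Z = 13.9 + j107 Ω
|Z| = √(13.9² + 107²) = 108 Ω
∠Z = arctan(107/13.9) = 82.6°
I = V/|Z| = 181 mA
P = VI cos φ = 19.5 × 0.181 × cos(82.6°) = 454 mW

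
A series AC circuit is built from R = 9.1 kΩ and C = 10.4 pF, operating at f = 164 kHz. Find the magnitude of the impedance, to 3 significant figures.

ω = 2πf = 1.03e+06 rad/s
X_C = 1/(ωC) = 93300 Ω
Z = 9100 − j93300 Ω
|Z| = √(9100² + 93300²) = 93800 Ω

93800 Ω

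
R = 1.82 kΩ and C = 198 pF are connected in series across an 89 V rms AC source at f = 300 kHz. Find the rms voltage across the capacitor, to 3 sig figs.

73.6 V

ω = 2πf = 1.885e+06 rad/s
X_C = 1/(ωC) = 2680 Ω
Z = 1820 − j2680 Ω
|Z| = √(1820² + 2680²) = 3240 Ω
I = V/|Z| = 27.5 mA
V_C = I·|Z_C| = 0.0275 × 2680 = 73.6 V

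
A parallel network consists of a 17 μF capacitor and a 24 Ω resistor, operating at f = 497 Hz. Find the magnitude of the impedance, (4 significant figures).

ω = 2πf = 3123 rad/s
X_C = 1/(ωC) = 18.84 Ω
Parallel: admittances add. Y = 1/R + jωC
Y = (0.04167 + j0.05309) S
|Y| = 0.06749 S → |Z| = 1/|Y| = 14.82 Ω, ∠Z = −∠Y = -51.87°

14.82 Ω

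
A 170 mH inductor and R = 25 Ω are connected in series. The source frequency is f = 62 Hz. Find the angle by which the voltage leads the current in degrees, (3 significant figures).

ω = 2πf = 389.6 rad/s
X_L = ωL = 66.2 Ω
Z = 25.0 + j66.2 Ω
|Z| = √(25.0² + 66.2²) = 70.8 Ω
∠Z = arctan(66.2/25.0) = 69.3°

69.3°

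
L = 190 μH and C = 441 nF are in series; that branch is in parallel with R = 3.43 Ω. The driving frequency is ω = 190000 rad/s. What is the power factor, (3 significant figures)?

0.990

X_L = ωL = 36.1 Ω
X_C = 1/(ωC) = 11.9 Ω
Branch 1: Z₁ = R = 3.43 Ω
Branch 2 (series LC): Z₂ = j(X_L − X_C) = j24.2 Ω
Parallel: Z = Z₁Z₂/(Z₁+Z₂), |Z| = 3.40 Ω, ∠Z = 8.08°
cos φ = cos(8.08°) = 0.990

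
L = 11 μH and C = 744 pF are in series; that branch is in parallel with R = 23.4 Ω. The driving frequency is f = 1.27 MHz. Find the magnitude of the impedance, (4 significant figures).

22.47 Ω

ω = 2πf = 7.98e+06 rad/s
X_L = ωL = 87.78 Ω
X_C = 1/(ωC) = 168.4 Ω
Branch 1: Z₁ = R = 23.40 Ω
Branch 2 (series LC): Z₂ = j(X_L − X_C) = −j80.66 Ω
Parallel: Z = Z₁Z₂/(Z₁+Z₂), |Z| = 22.47 Ω, ∠Z = -16.18°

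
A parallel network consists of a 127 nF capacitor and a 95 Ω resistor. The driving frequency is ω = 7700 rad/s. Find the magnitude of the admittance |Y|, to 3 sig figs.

X_C = 1/(ωC) = 1020 Ω
Parallel: admittances add. Y = 1/R + jωC
Y = (0.0105 + j0.000978) S
|Y| = 0.0106 S → |Z| = 1/|Y| = 94.6 Ω, ∠Z = −∠Y = -5.31°

10.6 mS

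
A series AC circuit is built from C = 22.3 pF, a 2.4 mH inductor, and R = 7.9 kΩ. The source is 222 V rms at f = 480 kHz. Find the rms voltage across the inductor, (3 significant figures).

146 V

ω = 2πf = 3.016e+06 rad/s
X_L = ωL = 7240 Ω
X_C = 1/(ωC) = 14900 Ω
Net reactance X = X_L − X_C = -7630 Ω
Z = 7900 − j7630 Ω
|Z| = √(7900² + 7630²) = 11000 Ω
I = V/|Z| = 20.2 mA
V_L = I·|Z_L| = 0.0202 × 7240 = 146 V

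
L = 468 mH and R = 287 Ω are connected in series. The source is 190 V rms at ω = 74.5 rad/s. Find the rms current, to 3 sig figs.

X_L = ωL = 34.9 Ω
Z = 287 + j34.9 Ω
|Z| = √(287² + 34.9²) = 289 Ω
I = V/|Z| = 190/289 = 657 mA

657 mA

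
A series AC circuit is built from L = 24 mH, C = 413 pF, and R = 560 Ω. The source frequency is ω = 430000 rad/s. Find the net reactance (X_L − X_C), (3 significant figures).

X_L = ωL = 10300 Ω
X_C = 1/(ωC) = 5630 Ω
X = 10300 − 5630 = 4690 Ω

4690 Ω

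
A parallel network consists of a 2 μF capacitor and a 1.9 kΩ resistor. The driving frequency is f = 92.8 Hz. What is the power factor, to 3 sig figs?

ω = 2πf = 583.1 rad/s
X_C = 1/(ωC) = 858 Ω
Parallel: admittances add. Y = 1/R + jωC
Y = (0.000526 + j0.00117) S
|Y| = 0.00128 S → |Z| = 1/|Y| = 782 Ω, ∠Z = −∠Y = -65.7°
cos φ = cos(-65.7°) = 0.411

0.411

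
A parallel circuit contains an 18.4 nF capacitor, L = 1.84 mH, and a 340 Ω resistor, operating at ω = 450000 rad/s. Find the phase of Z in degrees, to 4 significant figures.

X_L = ωL = 828.0 Ω
X_C = 1/(ωC) = 120.8 Ω
Parallel: admittances add. Y = 1/R + 1/(jωL) + jωC
Y = (0.002941 + j0.007072) S
|Y| = 0.007659 S → |Z| = 1/|Y| = 130.6 Ω, ∠Z = −∠Y = -67.42°

-67.42°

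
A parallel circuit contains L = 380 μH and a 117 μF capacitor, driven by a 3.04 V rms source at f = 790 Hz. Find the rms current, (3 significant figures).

154 mA

ω = 2πf = 4964 rad/s
X_L = ωL = 1.89 Ω
X_C = 1/(ωC) = 1.72 Ω
Parallel: admittances add. Y = 1/(jωL) + jωC
Y = (0 + j0.0506) S
|Y| = 0.0506 S → |Z| = 1/|Y| = 19.8 Ω, ∠Z = −∠Y = -90.0°
I = V/|Z| = 3.04/19.8 = 154 mA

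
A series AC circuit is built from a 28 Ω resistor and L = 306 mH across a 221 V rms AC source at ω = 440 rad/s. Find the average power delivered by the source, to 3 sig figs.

X_L = ωL = 135 Ω
Z = 28.0 + j135 Ω
|Z| = √(28.0² + 135²) = 138 Ω
∠Z = arctan(135/28.0) = 78.3°
I = V/|Z| = 1.61 A
P = VI cos φ = 221 × 1.61 × cos(78.3°) = 72.3 W

72.3 W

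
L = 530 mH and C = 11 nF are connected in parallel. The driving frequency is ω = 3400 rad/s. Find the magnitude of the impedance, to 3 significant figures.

1930 Ω

X_L = ωL = 1800 Ω
X_C = 1/(ωC) = 26700 Ω
Parallel: admittances add. Y = 1/(jωL) + jωC
Y = (0 − j0.000518) S
|Y| = 0.000518 S → |Z| = 1/|Y| = 1930 Ω, ∠Z = −∠Y = 90.0°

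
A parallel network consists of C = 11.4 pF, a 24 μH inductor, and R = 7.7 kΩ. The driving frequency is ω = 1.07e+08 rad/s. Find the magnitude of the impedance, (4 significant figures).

X_L = ωL = 2568 Ω
X_C = 1/(ωC) = 819.8 Ω
Parallel: admittances add. Y = 1/R + 1/(jωL) + jωC
Y = (0.0001299 + j0.0008304) S
|Y| = 0.0008405 S → |Z| = 1/|Y| = 1190 Ω, ∠Z = −∠Y = -81.11°

1190 Ω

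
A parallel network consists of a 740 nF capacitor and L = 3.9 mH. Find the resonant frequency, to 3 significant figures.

ω₀ = 1/√(LC) = 1/√(0.0039 × 7.4e-07) = 18610 rad/s
f₀ = ω₀/(2π) = 2.96 kHz

2.96 kHz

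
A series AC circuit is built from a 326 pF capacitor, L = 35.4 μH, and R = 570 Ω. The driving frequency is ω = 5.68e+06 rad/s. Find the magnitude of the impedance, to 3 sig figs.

663 Ω

X_L = ωL = 201 Ω
X_C = 1/(ωC) = 540 Ω
Net reactance X = X_L − X_C = -339 Ω
Z = 570 − j339 Ω
|Z| = √(570² + 339²) = 663 Ω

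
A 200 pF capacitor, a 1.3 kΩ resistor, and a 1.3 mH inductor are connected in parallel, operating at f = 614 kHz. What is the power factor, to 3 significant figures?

0.802

ω = 2πf = 3.858e+06 rad/s
X_L = ωL = 5020 Ω
X_C = 1/(ωC) = 1300 Ω
Parallel: admittances add. Y = 1/R + 1/(jωL) + jωC
Y = (0.000769 + j0.000572) S
|Y| = 0.000959 S → |Z| = 1/|Y| = 1040 Ω, ∠Z = −∠Y = -36.6°
cos φ = cos(-36.6°) = 0.802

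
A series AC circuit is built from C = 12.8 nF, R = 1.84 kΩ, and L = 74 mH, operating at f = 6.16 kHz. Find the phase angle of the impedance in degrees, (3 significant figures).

ω = 2πf = 38700 rad/s
X_L = ωL = 2860 Ω
X_C = 1/(ωC) = 2020 Ω
Net reactance X = X_L − X_C = 846 Ω
Z = 1840 + j846 Ω
|Z| = √(1840² + 846²) = 2030 Ω
∠Z = arctan(846/1840) = 24.7°

24.7°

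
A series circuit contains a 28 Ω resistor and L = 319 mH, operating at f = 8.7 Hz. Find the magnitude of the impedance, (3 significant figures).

ω = 2πf = 54.66 rad/s
X_L = ωL = 17.4 Ω
Z = 28.0 + j17.4 Ω
|Z| = √(28.0² + 17.4²) = 33.0 Ω

33.0 Ω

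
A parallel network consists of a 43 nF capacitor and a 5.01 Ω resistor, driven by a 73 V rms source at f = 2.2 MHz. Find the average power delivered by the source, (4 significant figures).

ω = 2πf = 1.382e+07 rad/s
X_C = 1/(ωC) = 1.682 Ω
Parallel: admittances add. Y = 1/R + jωC
Y = (0.1996 + j0.5944) S
|Y| = 0.6270 S → |Z| = 1/|Y| = 1.595 Ω, ∠Z = −∠Y = -71.44°
I = V/|Z| = 45.77 A
P = VI cos φ = 73 × 45.77 × cos(-71.44°) = 1.064 kW

1.064 kW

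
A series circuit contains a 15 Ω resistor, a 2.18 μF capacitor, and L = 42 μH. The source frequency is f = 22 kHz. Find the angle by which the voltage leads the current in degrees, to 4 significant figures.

9.415°

ω = 2πf = 138200 rad/s
X_L = ωL = 5.806 Ω
X_C = 1/(ωC) = 3.318 Ω
Net reactance X = X_L − X_C = 2.487 Ω
Z = 15.00 + j2.487 Ω
|Z| = √(15.00² + 2.487²) = 15.20 Ω
∠Z = arctan(2.487/15.00) = 9.415°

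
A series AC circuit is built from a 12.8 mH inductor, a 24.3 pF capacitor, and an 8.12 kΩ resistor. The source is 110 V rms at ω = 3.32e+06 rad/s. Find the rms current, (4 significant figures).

3.528 mA

X_L = ωL = 42500 Ω
X_C = 1/(ωC) = 12400 Ω
Net reactance X = X_L − X_C = 30100 Ω
Z = 8120 + j30100 Ω
|Z| = √(8120² + 30100²) = 31180 Ω
I = V/|Z| = 110/31180 = 3.528 mA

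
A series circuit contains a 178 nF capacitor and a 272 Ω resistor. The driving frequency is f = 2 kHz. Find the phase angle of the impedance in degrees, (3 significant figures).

-58.7°

ω = 2πf = 12570 rad/s
X_C = 1/(ωC) = 447 Ω
Z = 272 − j447 Ω
|Z| = √(272² + 447²) = 523 Ω
∠Z = arctan(-447/272) = -58.7°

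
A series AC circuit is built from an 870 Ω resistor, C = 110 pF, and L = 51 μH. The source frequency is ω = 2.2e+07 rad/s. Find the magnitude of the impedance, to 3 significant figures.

X_L = ωL = 1120 Ω
X_C = 1/(ωC) = 413 Ω
Net reactance X = X_L − X_C = 709 Ω
Z = 870 + j709 Ω
|Z| = √(870² + 709²) = 1120 Ω

1120 Ω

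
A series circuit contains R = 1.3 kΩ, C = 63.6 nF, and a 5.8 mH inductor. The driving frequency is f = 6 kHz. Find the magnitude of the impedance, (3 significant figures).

1320 Ω

ω = 2πf = 37700 rad/s
X_L = ωL = 219 Ω
X_C = 1/(ωC) = 417 Ω
Net reactance X = X_L − X_C = -198 Ω
Z = 1300 − j198 Ω
|Z| = √(1300² + 198²) = 1320 Ω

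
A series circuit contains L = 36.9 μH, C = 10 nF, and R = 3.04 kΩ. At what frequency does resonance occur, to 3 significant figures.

262 kHz

ω₀ = 1/√(LC) = 1/√(3.69e-05 × 1e-08) = 1.646e+06 rad/s
f₀ = ω₀/(2π) = 262 kHz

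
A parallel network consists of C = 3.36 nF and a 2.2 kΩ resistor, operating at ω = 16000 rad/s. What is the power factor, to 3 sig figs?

0.993

X_C = 1/(ωC) = 18600 Ω
Parallel: admittances add. Y = 1/R + jωC
Y = (0.000455 + j5.38e-05) S
|Y| = 0.000458 S → |Z| = 1/|Y| = 2180 Ω, ∠Z = −∠Y = -6.75°
cos φ = cos(-6.75°) = 0.993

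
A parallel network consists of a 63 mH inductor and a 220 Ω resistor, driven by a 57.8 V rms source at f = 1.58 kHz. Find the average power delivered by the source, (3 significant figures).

15.2 W

ω = 2πf = 9927 rad/s
X_L = ωL = 625 Ω
Parallel: admittances add. Y = 1/R + 1/(jωL)
Y = (0.00455 − j0.00160) S
|Y| = 0.00482 S → |Z| = 1/|Y| = 208 Ω, ∠Z = −∠Y = 19.4°
I = V/|Z| = 279 mA
P = VI cos φ = 57.8 × 0.279 × cos(19.4°) = 15.2 W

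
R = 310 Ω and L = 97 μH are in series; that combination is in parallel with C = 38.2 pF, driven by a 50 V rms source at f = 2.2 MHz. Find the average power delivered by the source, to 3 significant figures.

409 mW

ω = 2πf = 1.382e+07 rad/s
X_L = ωL = 1340 Ω
X_C = 1/(ωC) = 1890 Ω
Branch 1 (R+jX_L): Z₁ = 310 + j1340 Ω, |Z₁| = 1380 Ω
Branch 2 (−jX_C): Z₂ = −j1890 Ω
Parallel: Z = Z₁Z₂/(Z₁+Z₂), |Z| = 4110 Ω, ∠Z = 47.7°
I = V/|Z| = 12.2 mA
P = VI cos φ = 50 × 0.0122 × cos(47.7°) = 409 mW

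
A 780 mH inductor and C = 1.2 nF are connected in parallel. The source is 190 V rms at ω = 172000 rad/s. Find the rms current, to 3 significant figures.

X_L = ωL = 134000 Ω
X_C = 1/(ωC) = 4840 Ω
Parallel: admittances add. Y = 1/(jωL) + jωC
Y = (0 + j0.000199) S
|Y| = 0.000199 S → |Z| = 1/|Y| = 5030 Ω, ∠Z = −∠Y = -90.0°
I = V/|Z| = 190/5030 = 37.8 mA

37.8 mA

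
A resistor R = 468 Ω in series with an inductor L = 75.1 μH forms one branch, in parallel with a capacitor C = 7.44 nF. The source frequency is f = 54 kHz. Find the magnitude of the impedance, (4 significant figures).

ω = 2πf = 339300 rad/s
X_L = ωL = 25.48 Ω
X_C = 1/(ωC) = 396.1 Ω
Branch 1 (R+jX_L): Z₁ = 468.0 + j25.48 Ω, |Z₁| = 468.7 Ω
Branch 2 (−jX_C): Z₂ = −j396.1 Ω
Parallel: Z = Z₁Z₂/(Z₁+Z₂), |Z| = 311.0 Ω, ∠Z = -48.50°

311.0 Ω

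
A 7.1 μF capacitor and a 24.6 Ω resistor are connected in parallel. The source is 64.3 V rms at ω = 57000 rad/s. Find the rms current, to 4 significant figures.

26.15 A

X_C = 1/(ωC) = 2.471 Ω
Parallel: admittances add. Y = 1/R + jωC
Y = (0.04065 + j0.4047) S
|Y| = 0.4067 S → |Z| = 1/|Y| = 2.459 Ω, ∠Z = −∠Y = -84.26°
I = V/|Z| = 64.3/2.459 = 26.15 A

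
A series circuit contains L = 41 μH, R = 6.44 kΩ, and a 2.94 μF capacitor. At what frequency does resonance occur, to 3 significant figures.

14.5 kHz

ω₀ = 1/√(LC) = 1/√(4.1e-05 × 2.94e-06) = 91080 rad/s
f₀ = ω₀/(2π) = 14.5 kHz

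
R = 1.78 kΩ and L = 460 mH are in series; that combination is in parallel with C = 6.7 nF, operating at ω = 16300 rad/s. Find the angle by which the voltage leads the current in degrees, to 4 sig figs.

29.62°

X_L = ωL = 7498 Ω
X_C = 1/(ωC) = 9157 Ω
Branch 1 (R+jX_L): Z₁ = 1780 + j7498 Ω, |Z₁| = 7706 Ω
Branch 2 (−jX_C): Z₂ = −j9157 Ω
Parallel: Z = Z₁Z₂/(Z₁+Z₂), |Z| = 29000 Ω, ∠Z = 29.62°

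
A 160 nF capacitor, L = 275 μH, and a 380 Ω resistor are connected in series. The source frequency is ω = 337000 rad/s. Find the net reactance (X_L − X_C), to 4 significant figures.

74.13 Ω

X_L = ωL = 92.68 Ω
X_C = 1/(ωC) = 18.55 Ω
X = 92.68 − 18.55 = 74.13 Ω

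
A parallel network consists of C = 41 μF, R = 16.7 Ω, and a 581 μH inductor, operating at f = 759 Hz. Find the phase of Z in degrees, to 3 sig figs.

70.1°

ω = 2πf = 4769 rad/s
X_L = ωL = 2.77 Ω
X_C = 1/(ωC) = 5.11 Ω
Parallel: admittances add. Y = 1/R + 1/(jωL) + jωC
Y = (0.0599 − j0.165) S
|Y| = 0.176 S → |Z| = 1/|Y| = 5.69 Ω, ∠Z = −∠Y = 70.1°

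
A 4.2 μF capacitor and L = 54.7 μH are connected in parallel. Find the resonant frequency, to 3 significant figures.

ω₀ = 1/√(LC) = 1/√(5.47e-05 × 4.2e-06) = 65980 rad/s
f₀ = ω₀/(2π) = 10.5 kHz

10.5 kHz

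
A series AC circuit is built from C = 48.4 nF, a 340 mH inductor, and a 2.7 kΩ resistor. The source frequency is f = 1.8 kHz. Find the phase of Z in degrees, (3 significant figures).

ω = 2πf = 11310 rad/s
X_L = ωL = 3850 Ω
X_C = 1/(ωC) = 1830 Ω
Net reactance X = X_L − X_C = 2020 Ω
Z = 2700 + j2020 Ω
|Z| = √(2700² + 2020²) = 3370 Ω
∠Z = arctan(2020/2700) = 36.8°

36.8°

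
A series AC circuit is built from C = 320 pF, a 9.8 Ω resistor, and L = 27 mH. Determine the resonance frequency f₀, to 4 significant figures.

54.15 kHz

ω₀ = 1/√(LC) = 1/√(0.027 × 3.2e-10) = 340200 rad/s
f₀ = ω₀/(2π) = 54.15 kHz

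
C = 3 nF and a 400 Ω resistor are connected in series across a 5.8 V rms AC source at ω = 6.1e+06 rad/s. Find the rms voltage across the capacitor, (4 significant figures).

X_C = 1/(ωC) = 54.64 Ω
Z = 400.0 − j54.64 Ω
|Z| = √(400.0² + 54.64²) = 403.7 Ω
I = V/|Z| = 14.37 mA
V_C = I·|Z_C| = 0.01437 × 54.64 = 0.7851 V

0.7851 V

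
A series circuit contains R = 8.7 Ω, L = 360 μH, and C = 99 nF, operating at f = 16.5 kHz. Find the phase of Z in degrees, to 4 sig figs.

-81.76°

ω = 2πf = 103700 rad/s
X_L = ωL = 37.32 Ω
X_C = 1/(ωC) = 97.43 Ω
Net reactance X = X_L − X_C = -60.11 Ω
Z = 8.700 − j60.11 Ω
|Z| = √(8.700² + 60.11²) = 60.74 Ω
∠Z = arctan(-60.11/8.700) = -81.76°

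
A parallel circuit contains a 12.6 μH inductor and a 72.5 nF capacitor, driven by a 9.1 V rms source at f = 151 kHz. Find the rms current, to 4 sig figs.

ω = 2πf = 948800 rad/s
X_L = ωL = 11.95 Ω
X_C = 1/(ωC) = 14.54 Ω
Parallel: admittances add. Y = 1/(jωL) + jωC
Y = (0 − j0.01487) S
|Y| = 0.01487 S → |Z| = 1/|Y| = 67.27 Ω, ∠Z = −∠Y = 90.00°
I = V/|Z| = 9.1/67.27 = 135.3 mA

135.3 mA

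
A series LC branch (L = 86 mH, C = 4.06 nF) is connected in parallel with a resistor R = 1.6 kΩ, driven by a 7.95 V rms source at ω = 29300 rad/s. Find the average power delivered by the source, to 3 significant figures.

39.5 mW

X_L = ωL = 2520 Ω
X_C = 1/(ωC) = 8410 Ω
Branch 1: Z₁ = R = 1600 Ω
Branch 2 (series LC): Z₂ = j(X_L − X_C) = −j5890 Ω
Parallel: Z = Z₁Z₂/(Z₁+Z₂), |Z| = 1540 Ω, ∠Z = -15.2°
I = V/|Z| = 5.15 mA
P = VI cos φ = 7.95 × 0.00515 × cos(-15.2°) = 39.5 mW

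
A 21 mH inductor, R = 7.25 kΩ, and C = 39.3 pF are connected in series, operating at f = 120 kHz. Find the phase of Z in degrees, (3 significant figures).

-68.0°

ω = 2πf = 754000 rad/s
X_L = ωL = 15800 Ω
X_C = 1/(ωC) = 33700 Ω
Net reactance X = X_L − X_C = -17900 Ω
Z = 7250 − j17900 Ω
|Z| = √(7250² + 17900²) = 19300 Ω
∠Z = arctan(-17900/7250) = -68.0°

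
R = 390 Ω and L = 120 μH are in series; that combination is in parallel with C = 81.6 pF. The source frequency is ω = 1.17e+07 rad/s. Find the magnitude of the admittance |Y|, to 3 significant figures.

346 μS

X_L = ωL = 1400 Ω
X_C = 1/(ωC) = 1050 Ω
Branch 1 (R+jX_L): Z₁ = 390 + j1400 Ω, |Z₁| = 1460 Ω
Branch 2 (−jX_C): Z₂ = −j1050 Ω
Parallel: Z = Z₁Z₂/(Z₁+Z₂), |Z| = 2890 Ω, ∠Z = -58.0°
|Y| = 1/|Z| = 346 μS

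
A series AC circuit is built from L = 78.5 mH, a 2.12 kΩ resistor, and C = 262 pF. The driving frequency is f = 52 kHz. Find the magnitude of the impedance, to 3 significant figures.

14100 Ω

ω = 2πf = 326700 rad/s
X_L = ωL = 25600 Ω
X_C = 1/(ωC) = 11700 Ω
Net reactance X = X_L − X_C = 14000 Ω
Z = 2120 + j14000 Ω
|Z| = √(2120² + 14000²) = 14100 Ω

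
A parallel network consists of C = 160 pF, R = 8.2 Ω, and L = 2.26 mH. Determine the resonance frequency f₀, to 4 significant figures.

264.7 kHz

ω₀ = 1/√(LC) = 1/√(0.00226 × 1.6e-10) = 1.663e+06 rad/s
f₀ = ω₀/(2π) = 264.7 kHz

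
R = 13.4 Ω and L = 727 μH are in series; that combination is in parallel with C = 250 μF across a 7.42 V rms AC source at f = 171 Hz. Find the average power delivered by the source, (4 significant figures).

ω = 2πf = 1074 rad/s
X_L = ωL = 0.7811 Ω
X_C = 1/(ωC) = 3.723 Ω
Branch 1 (R+jX_L): Z₁ = 13.40 + j0.7811 Ω, |Z₁| = 13.42 Ω
Branch 2 (−jX_C): Z₂ = −j3.723 Ω
Parallel: Z = Z₁Z₂/(Z₁+Z₂), |Z| = 3.642 Ω, ∠Z = -74.28°
I = V/|Z| = 2.037 A
P = VI cos φ = 7.42 × 2.037 × cos(-74.28°) = 4.095 W

4.095 W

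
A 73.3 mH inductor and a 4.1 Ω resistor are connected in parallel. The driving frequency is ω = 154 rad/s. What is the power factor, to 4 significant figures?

X_L = ωL = 11.29 Ω
Parallel: admittances add. Y = 1/R + 1/(jωL)
Y = (0.2439 − j0.08859) S
|Y| = 0.2595 S → |Z| = 1/|Y| = 3.854 Ω, ∠Z = −∠Y = 19.96°
cos φ = cos(19.96°) = 0.9399

0.9399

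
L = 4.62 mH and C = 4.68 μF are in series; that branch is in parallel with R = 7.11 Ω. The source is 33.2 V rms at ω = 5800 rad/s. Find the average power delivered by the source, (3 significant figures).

155 W

X_L = ωL = 26.8 Ω
X_C = 1/(ωC) = 36.8 Ω
Branch 1: Z₁ = R = 7.11 Ω
Branch 2 (series LC): Z₂ = j(X_L − X_C) = −j10.0 Ω
Parallel: Z = Z₁Z₂/(Z₁+Z₂), |Z| = 5.80 Ω, ∠Z = -35.3°
I = V/|Z| = 5.72 A
P = VI cos φ = 33.2 × 5.72 × cos(-35.3°) = 155 W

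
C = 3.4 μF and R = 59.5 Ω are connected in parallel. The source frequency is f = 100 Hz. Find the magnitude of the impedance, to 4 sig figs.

ω = 2πf = 628.3 rad/s
X_C = 1/(ωC) = 468.1 Ω
Parallel: admittances add. Y = 1/R + jωC
Y = (0.01681 + j0.002136) S
|Y| = 0.01694 S → |Z| = 1/|Y| = 59.03 Ω, ∠Z = −∠Y = -7.244°

59.03 Ω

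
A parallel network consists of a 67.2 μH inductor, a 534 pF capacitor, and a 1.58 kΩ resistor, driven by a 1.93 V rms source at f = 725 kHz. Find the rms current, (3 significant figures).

2.02 mA

ω = 2πf = 4.555e+06 rad/s
X_L = ωL = 306 Ω
X_C = 1/(ωC) = 411 Ω
Parallel: admittances add. Y = 1/R + 1/(jωL) + jωC
Y = (0.000633 − j0.000834) S
|Y| = 0.00105 S → |Z| = 1/|Y| = 955 Ω, ∠Z = −∠Y = 52.8°
I = V/|Z| = 1.93/955 = 2.02 mA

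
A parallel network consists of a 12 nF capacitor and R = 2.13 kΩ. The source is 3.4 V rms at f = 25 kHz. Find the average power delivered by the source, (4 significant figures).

5.427 mW

ω = 2πf = 157100 rad/s
X_C = 1/(ωC) = 530.5 Ω
Parallel: admittances add. Y = 1/R + jωC
Y = (0.0004695 + j0.001885) S
|Y| = 0.001943 S → |Z| = 1/|Y| = 514.8 Ω, ∠Z = −∠Y = -76.01°
I = V/|Z| = 6.605 mA
P = VI cos φ = 3.4 × 0.006605 × cos(-76.01°) = 5.427 mW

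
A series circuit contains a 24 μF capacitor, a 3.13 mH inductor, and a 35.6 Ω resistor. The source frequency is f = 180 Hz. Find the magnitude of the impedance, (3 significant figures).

ω = 2πf = 1131 rad/s
X_L = ωL = 3.54 Ω
X_C = 1/(ωC) = 36.8 Ω
Net reactance X = X_L − X_C = -33.3 Ω
Z = 35.6 − j33.3 Ω
|Z| = √(35.6² + 33.3²) = 48.7 Ω

48.7 Ω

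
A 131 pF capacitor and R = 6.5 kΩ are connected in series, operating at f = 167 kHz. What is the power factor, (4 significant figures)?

0.6663

ω = 2πf = 1.049e+06 rad/s
X_C = 1/(ωC) = 7275 Ω
Z = 6500 − j7275 Ω
|Z| = √(6500² + 7275²) = 9756 Ω
∠Z = arctan(-7275/6500) = -48.22°
cos φ = cos(-48.22°) = 0.6663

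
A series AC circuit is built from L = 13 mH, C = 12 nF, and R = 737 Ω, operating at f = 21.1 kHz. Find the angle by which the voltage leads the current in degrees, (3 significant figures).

56.1°

ω = 2πf = 132600 rad/s
X_L = ωL = 1720 Ω
X_C = 1/(ωC) = 629 Ω
Net reactance X = X_L − X_C = 1090 Ω
Z = 737 + j1090 Ω
|Z| = √(737² + 1090²) = 1320 Ω
∠Z = arctan(1090/737) = 56.1°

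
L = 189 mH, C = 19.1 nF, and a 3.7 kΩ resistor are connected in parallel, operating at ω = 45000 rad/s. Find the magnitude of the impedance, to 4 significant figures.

1266 Ω

X_L = ωL = 8505 Ω
X_C = 1/(ωC) = 1163 Ω
Parallel: admittances add. Y = 1/R + 1/(jωL) + jωC
Y = (0.0002703 + j0.0007419) S
|Y| = 0.0007896 S → |Z| = 1/|Y| = 1266 Ω, ∠Z = −∠Y = -69.98°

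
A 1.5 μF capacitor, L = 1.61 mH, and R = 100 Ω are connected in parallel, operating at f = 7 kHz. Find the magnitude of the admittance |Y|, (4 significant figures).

ω = 2πf = 43980 rad/s
X_L = ωL = 70.81 Ω
X_C = 1/(ωC) = 15.16 Ω
Parallel: admittances add. Y = 1/R + 1/(jωL) + jωC
Y = (0.01000 + j0.05185) S
|Y| = 0.05281 S → |Z| = 1/|Y| = 18.94 Ω, ∠Z = −∠Y = -79.08°

52.81 mS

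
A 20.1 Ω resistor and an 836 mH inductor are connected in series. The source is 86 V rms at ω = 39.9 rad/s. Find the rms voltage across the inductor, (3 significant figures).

73.7 V

X_L = ωL = 33.4 Ω
Z = 20.1 + j33.4 Ω
|Z| = √(20.1² + 33.4²) = 38.9 Ω
I = V/|Z| = 2.21 A
V_L = I·|Z_L| = 2.21 × 33.4 = 73.7 V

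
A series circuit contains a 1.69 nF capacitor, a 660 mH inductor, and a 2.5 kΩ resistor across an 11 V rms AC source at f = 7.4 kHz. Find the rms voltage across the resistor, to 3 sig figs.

ω = 2πf = 46500 rad/s
X_L = ωL = 30700 Ω
X_C = 1/(ωC) = 12700 Ω
Net reactance X = X_L − X_C = 18000 Ω
Z = 2500 + j18000 Ω
|Z| = √(2500² + 18000²) = 18100 Ω
I = V/|Z| = 607 μA
V_R = I·|Z_R| = 0.000607 × 2500 = 1.52 V

1.52 V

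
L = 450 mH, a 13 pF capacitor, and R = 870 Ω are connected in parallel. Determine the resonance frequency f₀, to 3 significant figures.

ω₀ = 1/√(LC) = 1/√(0.45 × 1.3e-11) = 413400 rad/s
f₀ = ω₀/(2π) = 65.8 kHz

65.8 kHz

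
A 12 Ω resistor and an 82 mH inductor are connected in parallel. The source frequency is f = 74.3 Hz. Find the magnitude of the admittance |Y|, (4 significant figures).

ω = 2πf = 466.8 rad/s
X_L = ωL = 38.28 Ω
Parallel: admittances add. Y = 1/R + 1/(jωL)
Y = (0.08333 − j0.02612) S
|Y| = 0.08733 S → |Z| = 1/|Y| = 11.45 Ω, ∠Z = −∠Y = 17.40°

87.33 mS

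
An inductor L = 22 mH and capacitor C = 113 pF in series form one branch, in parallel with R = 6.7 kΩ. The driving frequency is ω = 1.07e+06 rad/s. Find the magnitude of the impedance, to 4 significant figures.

6135 Ω

X_L = ωL = 23540 Ω
X_C = 1/(ωC) = 8271 Ω
Branch 1: Z₁ = R = 6700 Ω
Branch 2 (series LC): Z₂ = j(X_L − X_C) = j15270 Ω
Parallel: Z = Z₁Z₂/(Z₁+Z₂), |Z| = 6135 Ω, ∠Z = 23.69°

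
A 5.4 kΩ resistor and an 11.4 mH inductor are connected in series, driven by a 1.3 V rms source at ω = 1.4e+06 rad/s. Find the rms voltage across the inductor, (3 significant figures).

X_L = ωL = 16000 Ω
Z = 5400 + j16000 Ω
|Z| = √(5400² + 16000²) = 16800 Ω
I = V/|Z| = 77.2 μA
V_L = I·|Z_L| = 7.72e-05 × 16000 = 1.23 V

1.23 V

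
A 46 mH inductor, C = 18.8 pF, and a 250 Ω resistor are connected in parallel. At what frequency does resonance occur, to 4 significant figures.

ω₀ = 1/√(LC) = 1/√(0.046 × 1.88e-11) = 1.075e+06 rad/s
f₀ = ω₀/(2π) = 171.1 kHz

171.1 kHz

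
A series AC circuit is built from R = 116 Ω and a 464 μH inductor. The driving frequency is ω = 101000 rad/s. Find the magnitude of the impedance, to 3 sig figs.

125 Ω

X_L = ωL = 46.9 Ω
Z = 116 + j46.9 Ω
|Z| = √(116² + 46.9²) = 125 Ω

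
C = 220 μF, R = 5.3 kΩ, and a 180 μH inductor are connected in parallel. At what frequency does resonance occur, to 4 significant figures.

ω₀ = 1/√(LC) = 1/√(0.00018 × 0.00022) = 5025 rad/s
f₀ = ω₀/(2π) = 799.8 Hz

799.8 Hz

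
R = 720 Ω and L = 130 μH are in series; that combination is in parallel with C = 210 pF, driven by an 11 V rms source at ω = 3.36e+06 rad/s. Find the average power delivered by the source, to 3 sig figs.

123 mW

X_L = ωL = 437 Ω
X_C = 1/(ωC) = 1420 Ω
Branch 1 (R+jX_L): Z₁ = 720 + j437 Ω, |Z₁| = 842 Ω
Branch 2 (−jX_C): Z₂ = −j1420 Ω
Parallel: Z = Z₁Z₂/(Z₁+Z₂), |Z| = 981 Ω, ∠Z = -5.05°
I = V/|Z| = 11.2 mA
P = VI cos φ = 11 × 0.0112 × cos(-5.05°) = 123 mW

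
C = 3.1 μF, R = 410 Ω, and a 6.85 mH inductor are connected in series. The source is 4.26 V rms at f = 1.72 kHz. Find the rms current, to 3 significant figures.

ω = 2πf = 10810 rad/s
X_L = ωL = 74.0 Ω
X_C = 1/(ωC) = 29.8 Ω
Net reactance X = X_L − X_C = 44.2 Ω
Z = 410 + j44.2 Ω
|Z| = √(410² + 44.2²) = 412 Ω
I = V/|Z| = 4.26/412 = 10.3 mA

10.3 mA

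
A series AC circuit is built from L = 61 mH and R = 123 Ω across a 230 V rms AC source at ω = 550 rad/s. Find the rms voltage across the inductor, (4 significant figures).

60.52 V

X_L = ωL = 33.55 Ω
Z = 123.0 + j33.55 Ω
|Z| = √(123.0² + 33.55²) = 127.5 Ω
I = V/|Z| = 1.804 A
V_L = I·|Z_L| = 1.804 × 33.55 = 60.52 V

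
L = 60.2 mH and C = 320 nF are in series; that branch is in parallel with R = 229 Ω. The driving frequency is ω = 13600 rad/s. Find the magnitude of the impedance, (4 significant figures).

X_L = ωL = 818.7 Ω
X_C = 1/(ωC) = 229.8 Ω
Branch 1: Z₁ = R = 229.0 Ω
Branch 2 (series LC): Z₂ = j(X_L − X_C) = j588.9 Ω
Parallel: Z = Z₁Z₂/(Z₁+Z₂), |Z| = 213.4 Ω, ∠Z = 21.25°

213.4 Ω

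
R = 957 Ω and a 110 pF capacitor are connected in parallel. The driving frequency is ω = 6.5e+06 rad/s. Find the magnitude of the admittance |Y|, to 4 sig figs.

1.266 mS

X_C = 1/(ωC) = 1399 Ω
Parallel: admittances add. Y = 1/R + jωC
Y = (0.001045 + j0.0007150) S
|Y| = 0.001266 S → |Z| = 1/|Y| = 789.8 Ω, ∠Z = −∠Y = -34.38°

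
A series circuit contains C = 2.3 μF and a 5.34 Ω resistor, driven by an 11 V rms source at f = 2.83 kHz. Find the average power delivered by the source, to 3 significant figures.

ω = 2πf = 17780 rad/s
X_C = 1/(ωC) = 24.5 Ω
Z = 5.34 − j24.5 Ω
|Z| = √(5.34² + 24.5²) = 25.0 Ω
∠Z = arctan(-24.5/5.34) = -77.7°
I = V/|Z| = 440 mA
P = VI cos φ = 11 × 0.440 × cos(-77.7°) = 1.03 W

1.03 W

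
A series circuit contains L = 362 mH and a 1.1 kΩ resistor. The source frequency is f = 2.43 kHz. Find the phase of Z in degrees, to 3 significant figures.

78.7°

ω = 2πf = 15270 rad/s
X_L = ωL = 5530 Ω
Z = 1100 + j5530 Ω
|Z| = √(1100² + 5530²) = 5640 Ω
∠Z = arctan(5530/1100) = 78.7°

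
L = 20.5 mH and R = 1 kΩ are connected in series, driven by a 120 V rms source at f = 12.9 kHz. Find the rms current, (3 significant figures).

61.9 mA

ω = 2πf = 81050 rad/s
X_L = ωL = 1660 Ω
Z = 1000 + j1660 Ω
|Z| = √(1000² + 1660²) = 1940 Ω
I = V/|Z| = 120/1940 = 61.9 mA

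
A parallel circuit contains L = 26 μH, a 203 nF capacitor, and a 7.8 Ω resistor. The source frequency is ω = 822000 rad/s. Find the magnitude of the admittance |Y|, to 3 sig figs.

X_L = ωL = 21.4 Ω
X_C = 1/(ωC) = 5.99 Ω
Parallel: admittances add. Y = 1/R + 1/(jωL) + jωC
Y = (0.128 + j0.120) S
|Y| = 0.176 S → |Z| = 1/|Y| = 5.69 Ω, ∠Z = −∠Y = -43.1°

176 mS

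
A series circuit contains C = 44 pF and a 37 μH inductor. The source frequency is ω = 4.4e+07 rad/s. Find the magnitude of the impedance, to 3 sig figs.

1110 Ω

X_L = ωL = 1630 Ω
X_C = 1/(ωC) = 517 Ω
Net reactance X = X_L − X_C = 1110 Ω
Z = j1110 Ω
|Z| = √(0² + 1110²) = 1110 Ω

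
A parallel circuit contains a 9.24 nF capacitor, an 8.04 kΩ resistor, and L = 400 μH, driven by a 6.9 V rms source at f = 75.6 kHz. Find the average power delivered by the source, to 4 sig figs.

ω = 2πf = 475000 rad/s
X_L = ωL = 190.0 Ω
X_C = 1/(ωC) = 227.8 Ω
Parallel: admittances add. Y = 1/R + 1/(jωL) + jωC
Y = (0.0001244 − j0.0008740) S
|Y| = 0.0008828 S → |Z| = 1/|Y| = 1133 Ω, ∠Z = −∠Y = 81.90°
I = V/|Z| = 6.091 mA
P = VI cos φ = 6.9 × 0.006091 × cos(81.90°) = 5.922 mW

5.922 mW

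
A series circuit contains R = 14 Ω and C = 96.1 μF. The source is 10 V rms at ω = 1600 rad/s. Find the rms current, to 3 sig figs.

X_C = 1/(ωC) = 6.50 Ω
Z = 14.0 − j6.50 Ω
|Z| = √(14.0² + 6.50²) = 15.4 Ω
I = V/|Z| = 10/15.4 = 648 mA

648 mA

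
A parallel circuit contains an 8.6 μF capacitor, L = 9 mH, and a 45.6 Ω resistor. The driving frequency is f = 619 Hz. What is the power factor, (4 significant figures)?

0.9761

ω = 2πf = 3889 rad/s
X_L = ωL = 35.00 Ω
X_C = 1/(ωC) = 29.90 Ω
Parallel: admittances add. Y = 1/R + 1/(jωL) + jωC
Y = (0.02193 + j0.004879) S
|Y| = 0.02247 S → |Z| = 1/|Y| = 44.51 Ω, ∠Z = −∠Y = -12.54°
cos φ = cos(-12.54°) = 0.9761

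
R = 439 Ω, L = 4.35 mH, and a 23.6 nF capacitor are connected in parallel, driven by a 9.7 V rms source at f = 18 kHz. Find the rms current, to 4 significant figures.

22.94 mA

ω = 2πf = 113100 rad/s
X_L = ωL = 492.0 Ω
X_C = 1/(ωC) = 374.7 Ω
Parallel: admittances add. Y = 1/R + 1/(jωL) + jωC
Y = (0.002278 + j0.0006365) S
|Y| = 0.002365 S → |Z| = 1/|Y| = 422.8 Ω, ∠Z = −∠Y = -15.61°
I = V/|Z| = 9.7/422.8 = 22.94 mA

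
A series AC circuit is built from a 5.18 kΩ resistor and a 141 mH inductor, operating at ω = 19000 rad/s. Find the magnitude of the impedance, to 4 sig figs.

5832 Ω

X_L = ωL = 2679 Ω
Z = 5180 + j2679 Ω
|Z| = √(5180² + 2679²) = 5832 Ω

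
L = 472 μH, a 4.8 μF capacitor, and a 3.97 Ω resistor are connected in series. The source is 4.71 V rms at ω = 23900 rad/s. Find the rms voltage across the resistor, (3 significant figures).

3.96 V

X_L = ωL = 11.3 Ω
X_C = 1/(ωC) = 8.72 Ω
Net reactance X = X_L − X_C = 2.56 Ω
Z = 3.97 + j2.56 Ω
|Z| = √(3.97² + 2.56²) = 4.73 Ω
I = V/|Z| = 997 mA
V_R = I·|Z_R| = 0.997 × 3.97 = 3.96 V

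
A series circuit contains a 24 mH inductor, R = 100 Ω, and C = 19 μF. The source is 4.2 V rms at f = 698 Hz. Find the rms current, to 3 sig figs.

ω = 2πf = 4386 rad/s
X_L = ωL = 105 Ω
X_C = 1/(ωC) = 12.0 Ω
Net reactance X = X_L − X_C = 93.3 Ω
Z = 100 + j93.3 Ω
|Z| = √(100² + 93.3²) = 137 Ω
I = V/|Z| = 4.2/137 = 30.7 mA

30.7 mA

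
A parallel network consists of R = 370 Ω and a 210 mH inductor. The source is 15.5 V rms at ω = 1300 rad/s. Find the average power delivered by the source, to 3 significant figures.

X_L = ωL = 273 Ω
Parallel: admittances add. Y = 1/R + 1/(jωL)
Y = (0.00270 − j0.00366) S
|Y| = 0.00455 S → |Z| = 1/|Y| = 220 Ω, ∠Z = −∠Y = 53.6°
I = V/|Z| = 70.6 mA
P = VI cos φ = 15.5 × 0.0706 × cos(53.6°) = 649 mW

649 mW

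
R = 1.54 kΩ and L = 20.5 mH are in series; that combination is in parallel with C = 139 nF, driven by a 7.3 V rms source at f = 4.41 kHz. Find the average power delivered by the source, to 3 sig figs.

ω = 2πf = 27710 rad/s
X_L = ωL = 568 Ω
X_C = 1/(ωC) = 260 Ω
Branch 1 (R+jX_L): Z₁ = 1540 + j568 Ω, |Z₁| = 1640 Ω
Branch 2 (−jX_C): Z₂ = −j260 Ω
Parallel: Z = Z₁Z₂/(Z₁+Z₂), |Z| = 271 Ω, ∠Z = -81.1°
I = V/|Z| = 26.9 mA
P = VI cos φ = 7.3 × 0.0269 × cos(-81.1°) = 30.5 mW

30.5 mW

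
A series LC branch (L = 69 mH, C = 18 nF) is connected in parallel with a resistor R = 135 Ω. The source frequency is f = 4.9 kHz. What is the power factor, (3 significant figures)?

0.921

ω = 2πf = 30790 rad/s
X_L = ωL = 2120 Ω
X_C = 1/(ωC) = 1800 Ω
Branch 1: Z₁ = R = 135 Ω
Branch 2 (series LC): Z₂ = j(X_L − X_C) = j320 Ω
Parallel: Z = Z₁Z₂/(Z₁+Z₂), |Z| = 124 Ω, ∠Z = 22.9°
cos φ = cos(22.9°) = 0.921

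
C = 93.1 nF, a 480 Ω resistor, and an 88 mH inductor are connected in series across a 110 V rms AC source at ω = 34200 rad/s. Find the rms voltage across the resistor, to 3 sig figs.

19.3 V

X_L = ωL = 3010 Ω
X_C = 1/(ωC) = 314 Ω
Net reactance X = X_L − X_C = 2700 Ω
Z = 480 + j2700 Ω
|Z| = √(480² + 2700²) = 2740 Ω
I = V/|Z| = 40.2 mA
V_R = I·|Z_R| = 0.0402 × 480 = 19.3 V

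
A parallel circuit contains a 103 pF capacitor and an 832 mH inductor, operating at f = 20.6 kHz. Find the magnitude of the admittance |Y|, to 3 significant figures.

4.05 μS

ω = 2πf = 129400 rad/s
X_L = ωL = 108000 Ω
X_C = 1/(ωC) = 75000 Ω
Parallel: admittances add. Y = 1/(jωL) + jωC
Y = (0 + j4.05e-06) S
|Y| = 4.05e-06 S → |Z| = 1/|Y| = 247000 Ω, ∠Z = −∠Y = -90.0°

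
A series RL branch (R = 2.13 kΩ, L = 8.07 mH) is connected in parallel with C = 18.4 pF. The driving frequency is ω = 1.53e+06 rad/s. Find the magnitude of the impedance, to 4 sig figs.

19120 Ω

X_L = ωL = 12350 Ω
X_C = 1/(ωC) = 35520 Ω
Branch 1 (R+jX_L): Z₁ = 2130 + j12350 Ω, |Z₁| = 12530 Ω
Branch 2 (−jX_C): Z₂ = −j35520 Ω
Parallel: Z = Z₁Z₂/(Z₁+Z₂), |Z| = 19120 Ω, ∠Z = 74.96°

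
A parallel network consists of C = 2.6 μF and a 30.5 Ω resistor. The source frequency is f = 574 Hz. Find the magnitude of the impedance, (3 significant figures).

29.3 Ω

ω = 2πf = 3607 rad/s
X_C = 1/(ωC) = 107 Ω
Parallel: admittances add. Y = 1/R + jωC
Y = (0.0328 + j0.00938) S
|Y| = 0.0341 S → |Z| = 1/|Y| = 29.3 Ω, ∠Z = −∠Y = -16.0°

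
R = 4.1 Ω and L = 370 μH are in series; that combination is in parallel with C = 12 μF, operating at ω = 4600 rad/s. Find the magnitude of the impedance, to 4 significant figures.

X_L = ωL = 1.702 Ω
X_C = 1/(ωC) = 18.12 Ω
Branch 1 (R+jX_L): Z₁ = 4.100 + j1.702 Ω, |Z₁| = 4.439 Ω
Branch 2 (−jX_C): Z₂ = −j18.12 Ω
Parallel: Z = Z₁Z₂/(Z₁+Z₂), |Z| = 4.753 Ω, ∠Z = 8.520°

4.753 Ω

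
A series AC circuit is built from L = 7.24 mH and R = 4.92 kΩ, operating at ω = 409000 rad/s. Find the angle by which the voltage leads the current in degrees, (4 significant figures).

X_L = ωL = 2961 Ω
Z = 4920 + j2961 Ω
|Z| = √(4920² + 2961²) = 5742 Ω
∠Z = arctan(2961/4920) = 31.04°

31.04°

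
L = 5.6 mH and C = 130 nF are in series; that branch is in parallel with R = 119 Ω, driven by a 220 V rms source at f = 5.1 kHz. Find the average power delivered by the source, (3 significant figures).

407 W

ω = 2πf = 32040 rad/s
X_L = ωL = 179 Ω
X_C = 1/(ωC) = 240 Ω
Branch 1: Z₁ = R = 119 Ω
Branch 2 (series LC): Z₂ = j(X_L − X_C) = −j60.6 Ω
Parallel: Z = Z₁Z₂/(Z₁+Z₂), |Z| = 54.0 Ω, ∠Z = -63.0°
I = V/|Z| = 4.07 A
P = VI cos φ = 220 × 4.07 × cos(-63.0°) = 407 W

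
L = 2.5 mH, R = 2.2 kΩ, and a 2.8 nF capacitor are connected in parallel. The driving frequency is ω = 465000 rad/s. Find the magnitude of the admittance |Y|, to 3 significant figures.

X_L = ωL = 1160 Ω
X_C = 1/(ωC) = 768 Ω
Parallel: admittances add. Y = 1/R + 1/(jωL) + jωC
Y = (0.000455 + j0.000442) S
|Y| = 0.000634 S → |Z| = 1/|Y| = 1580 Ω, ∠Z = −∠Y = -44.2°

634 μS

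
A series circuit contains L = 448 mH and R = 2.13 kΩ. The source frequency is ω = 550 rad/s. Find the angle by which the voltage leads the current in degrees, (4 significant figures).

6.599°

X_L = ωL = 246.4 Ω
Z = 2130 + j246.4 Ω
|Z| = √(2130² + 246.4²) = 2144 Ω
∠Z = arctan(246.4/2130) = 6.599°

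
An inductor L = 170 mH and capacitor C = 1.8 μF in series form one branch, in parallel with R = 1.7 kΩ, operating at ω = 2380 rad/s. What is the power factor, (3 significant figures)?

X_L = ωL = 405 Ω
X_C = 1/(ωC) = 233 Ω
Branch 1: Z₁ = R = 1700 Ω
Branch 2 (series LC): Z₂ = j(X_L − X_C) = j171 Ω
Parallel: Z = Z₁Z₂/(Z₁+Z₂), |Z| = 170 Ω, ∠Z = 84.3°
cos φ = cos(84.3°) = 0.100

0.100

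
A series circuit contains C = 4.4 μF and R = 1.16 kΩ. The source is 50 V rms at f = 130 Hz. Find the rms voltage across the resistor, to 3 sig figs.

ω = 2πf = 816.8 rad/s
X_C = 1/(ωC) = 278 Ω
Z = 1160 − j278 Ω
|Z| = √(1160² + 278²) = 1190 Ω
I = V/|Z| = 41.9 mA
V_R = I·|Z_R| = 0.0419 × 1160 = 48.6 V

48.6 V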